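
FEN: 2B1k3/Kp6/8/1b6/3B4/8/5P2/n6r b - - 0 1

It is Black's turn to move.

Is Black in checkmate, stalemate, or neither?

Black to move; black king on e8.
In check: no.
Legal moves for Black include: Kf8, Kd8, Kf7, Ke7, Bd7, Bc6, Ba6, Bc4, Ba4, Bd3, Be2, Bf1, Rh8, Rh7, Rh6, Rh5, Rh4, Rh3, ... (list truncated; more exist).
Black has legal moves and is not in check → neither.

neither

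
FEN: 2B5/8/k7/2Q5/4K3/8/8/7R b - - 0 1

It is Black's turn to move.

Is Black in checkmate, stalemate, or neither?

checkmate

Black to move; black king on a6.
In check: yes, from the white bishop on c8.
King squares — a5: attacked by Qc5; b5: attacked by Qc5; b6: attacked by Qc5; a7: attacked by Qc5; b7: attacked by Bc8.
Legal moves for Black: none.
In check with no legal moves → checkmate.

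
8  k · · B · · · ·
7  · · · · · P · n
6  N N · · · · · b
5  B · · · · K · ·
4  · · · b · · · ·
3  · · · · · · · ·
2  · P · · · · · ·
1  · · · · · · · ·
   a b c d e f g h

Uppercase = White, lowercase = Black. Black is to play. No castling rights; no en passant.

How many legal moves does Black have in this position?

Black to move; king on a8.
In check: yes, from the white knight on b6.
Legal moves: Kb7, Ka7, Bxb6.
Count: 3.

3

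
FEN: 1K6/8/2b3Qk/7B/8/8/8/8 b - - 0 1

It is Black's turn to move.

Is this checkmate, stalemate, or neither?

Black to move; black king on h6.
In check: yes, from the white queen on g6.
King squares — g5: attacked by Qg6; h5: attacked by Qg6; g6: attacked by Bh5; g7: attacked by Qg6; h7: attacked by Qg6.
Legal moves for Black: none.
In check with no legal moves → checkmate.

checkmate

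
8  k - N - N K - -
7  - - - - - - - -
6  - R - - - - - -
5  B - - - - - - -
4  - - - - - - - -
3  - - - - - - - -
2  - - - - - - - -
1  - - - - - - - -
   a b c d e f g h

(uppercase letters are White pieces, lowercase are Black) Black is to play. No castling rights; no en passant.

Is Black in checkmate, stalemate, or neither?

Black to move; black king on a8.
In check: no.
King squares — a7: attacked by Nc8; b7: attacked by Rb6; b8: attacked by Rb6.
Legal moves for Black: none.
Not in check and no legal moves → stalemate.

stalemate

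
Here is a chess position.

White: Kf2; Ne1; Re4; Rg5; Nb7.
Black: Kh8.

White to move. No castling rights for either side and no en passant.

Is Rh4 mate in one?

yes

After Rh4: black king on h8; in check: yes, from the white rook on h4.
King squares — g7: attacked by Rg5; h7: attacked by Rh4; g8: attacked by Rg5.
Black has no legal moves → checkmate.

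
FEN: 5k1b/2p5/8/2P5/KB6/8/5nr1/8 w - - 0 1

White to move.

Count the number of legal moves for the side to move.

10

White to move; king on a4.
In check: no.
Legal moves: Ba5, Bc3, Ba3, Bd2, Be1, Kb5, Ka5, Kb3, Ka3, c6+.
Count: 10.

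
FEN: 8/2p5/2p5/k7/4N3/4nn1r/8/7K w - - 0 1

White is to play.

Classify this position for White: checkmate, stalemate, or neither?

checkmate

White to move; white king on h1.
In check: yes, from the black rook on h3.
King squares — g1: attacked by Nf3; g2: attacked by Ne3; h2: attacked by Nf3.
Legal moves for White: none.
In check with no legal moves → checkmate.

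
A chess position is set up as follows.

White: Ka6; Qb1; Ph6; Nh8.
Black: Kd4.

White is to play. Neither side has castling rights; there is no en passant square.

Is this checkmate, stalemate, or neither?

White to move; white king on a6.
In check: no.
Legal moves for White include: Nf7, Ng6, Kb7, Ka7, Kb6, Kb5, Ka5, Qb8, Qh7, Qb7, Qg6, Qb6+, Qf5, Qb5, Qe4+, Qb4+, Qd3+, Qb3, ... (list truncated; more exist).
White has legal moves and is not in check → neither.

neither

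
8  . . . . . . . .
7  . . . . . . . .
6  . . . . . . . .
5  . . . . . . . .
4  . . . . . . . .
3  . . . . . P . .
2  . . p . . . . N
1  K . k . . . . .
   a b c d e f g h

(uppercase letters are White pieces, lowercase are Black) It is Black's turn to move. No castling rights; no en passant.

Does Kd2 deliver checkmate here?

no

After Kd2: white king on a1; in check: no.
White is not in check, so this cannot be checkmate.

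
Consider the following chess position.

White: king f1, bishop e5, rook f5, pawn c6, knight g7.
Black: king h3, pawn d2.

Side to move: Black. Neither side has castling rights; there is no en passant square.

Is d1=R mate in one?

After d1=R: white king on f1; in check: yes, from the black rook on d1.
White has 2 legal replies: Kf2, Ke2.
In check but a legal move exists → not checkmate.

no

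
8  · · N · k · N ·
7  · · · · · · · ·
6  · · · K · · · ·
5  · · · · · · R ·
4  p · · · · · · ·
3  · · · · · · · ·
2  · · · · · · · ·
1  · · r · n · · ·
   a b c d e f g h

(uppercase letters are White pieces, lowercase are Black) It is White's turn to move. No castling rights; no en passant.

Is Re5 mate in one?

After Re5: black king on e8; in check: yes, from the white rook on e5.
Black has 3 legal replies: Kf8, Kd8, Kf7.
In check but a legal move exists → not checkmate.

no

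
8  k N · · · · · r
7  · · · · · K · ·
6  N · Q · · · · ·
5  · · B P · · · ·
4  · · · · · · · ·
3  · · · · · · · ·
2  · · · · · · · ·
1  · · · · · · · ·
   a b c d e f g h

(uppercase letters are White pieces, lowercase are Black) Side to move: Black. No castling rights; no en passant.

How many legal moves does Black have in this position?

0

Black to move; king on a8.
In check: yes, from the white queen on c6.
Legal moves: none.
Count: 0.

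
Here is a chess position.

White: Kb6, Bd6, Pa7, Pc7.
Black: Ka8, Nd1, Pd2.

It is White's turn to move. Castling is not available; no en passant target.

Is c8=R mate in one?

yes

After c8=R: black king on a8; in check: yes, from the white rook on c8.
King squares — a7: attacked by Kb6; b7: attacked by Kb6; b8: attacked by Bd6.
Black has no legal moves → checkmate.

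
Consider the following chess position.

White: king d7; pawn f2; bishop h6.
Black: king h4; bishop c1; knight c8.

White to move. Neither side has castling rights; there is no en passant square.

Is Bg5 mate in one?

After Bg5: black king on h4; in check: yes, from the white bishop on g5.
Black has 5 legal replies: Kh5, Kxg5, Kg4, Kh3, Bxg5.
In check but a legal move exists → not checkmate.

no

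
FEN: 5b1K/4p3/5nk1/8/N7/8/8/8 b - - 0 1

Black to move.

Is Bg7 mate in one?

yes

After Bg7: white king on h8; in check: yes, from the black bishop on g7.
King squares — g7: attacked by Kg6; h7: attacked by Nf6; g8: attacked by Nf6.
White has no legal moves → checkmate.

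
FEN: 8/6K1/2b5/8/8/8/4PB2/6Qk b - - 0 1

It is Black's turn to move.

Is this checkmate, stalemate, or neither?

checkmate

Black to move; black king on h1.
In check: yes, from the white queen on g1.
King squares — g1: attacked by Bf2; g2: attacked by Qg1; h2: attacked by Qg1.
Legal moves for Black: none.
In check with no legal moves → checkmate.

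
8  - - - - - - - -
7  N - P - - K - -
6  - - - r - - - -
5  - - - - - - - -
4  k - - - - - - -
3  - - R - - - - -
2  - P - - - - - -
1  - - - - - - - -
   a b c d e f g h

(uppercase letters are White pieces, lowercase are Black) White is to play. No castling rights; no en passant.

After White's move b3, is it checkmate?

After b3: black king on a4; in check: yes, from the white pawn on b3.
Black has 3 legal replies: Ka5, Kb4, Ka3.
In check but a legal move exists → not checkmate.

no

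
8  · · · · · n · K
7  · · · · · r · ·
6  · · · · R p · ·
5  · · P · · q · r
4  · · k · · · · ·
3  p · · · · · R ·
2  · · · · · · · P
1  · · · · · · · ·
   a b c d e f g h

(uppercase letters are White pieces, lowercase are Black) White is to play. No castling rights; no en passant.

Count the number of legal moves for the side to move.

White to move; king on h8.
In check: yes, from the black rook on h5.
Legal moves: Kg8.
Count: 1.

1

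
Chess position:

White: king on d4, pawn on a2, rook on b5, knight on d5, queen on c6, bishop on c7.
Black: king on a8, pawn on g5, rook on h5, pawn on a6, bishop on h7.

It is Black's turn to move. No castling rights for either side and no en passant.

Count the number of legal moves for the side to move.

1

Black to move; king on a8.
In check: yes, from the white queen on c6.
Legal moves: Ka7.
Count: 1.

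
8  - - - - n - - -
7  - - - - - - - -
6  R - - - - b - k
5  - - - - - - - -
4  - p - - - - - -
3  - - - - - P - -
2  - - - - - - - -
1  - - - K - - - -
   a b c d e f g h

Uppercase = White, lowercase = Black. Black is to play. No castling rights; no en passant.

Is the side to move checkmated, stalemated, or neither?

Black to move; black king on h6.
In check: no.
Legal moves for Black: Ng7, Nc7, Nd6, Kh7, Kg7, Kg6, Kh5, Kg5, b3.
Black has 9 legal moves and is not in check → neither.

neither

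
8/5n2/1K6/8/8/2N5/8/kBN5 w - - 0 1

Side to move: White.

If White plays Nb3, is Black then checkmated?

no

After Nb3: black king on a1; in check: yes, from the white knight on b3.
Black has 1 legal reply: Kb2.
In check but a legal move exists → not checkmate.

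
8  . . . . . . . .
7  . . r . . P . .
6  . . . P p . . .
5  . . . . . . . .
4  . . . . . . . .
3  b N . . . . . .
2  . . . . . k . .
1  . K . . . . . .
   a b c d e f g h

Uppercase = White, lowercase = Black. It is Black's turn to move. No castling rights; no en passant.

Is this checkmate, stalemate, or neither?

Black to move; black king on f2.
In check: no.
Legal moves for Black include: Rc8, Rxf7, Re7, Rd7, Rb7, Ra7, Rc6, Rc5, Rc4, Rc3, Rc2, Rc1+, Bxd6, Bc5, Bb4, Bb2, Bc1, Kg3, ... (list truncated; more exist).
Black has legal moves and is not in check → neither.

neither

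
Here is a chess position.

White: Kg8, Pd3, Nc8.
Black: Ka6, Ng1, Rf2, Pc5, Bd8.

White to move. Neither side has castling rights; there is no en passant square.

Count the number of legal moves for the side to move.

8

White to move; king on g8.
In check: no.
Legal moves: Kh8, Kh7, Kg7, Ne7, Na7, Nd6, Nb6, d4.
Count: 8.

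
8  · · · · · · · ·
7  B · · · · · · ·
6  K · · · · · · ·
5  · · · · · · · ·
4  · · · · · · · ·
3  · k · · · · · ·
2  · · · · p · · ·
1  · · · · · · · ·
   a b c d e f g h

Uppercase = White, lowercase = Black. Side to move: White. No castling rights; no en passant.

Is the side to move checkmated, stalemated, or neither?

neither

White to move; white king on a6.
In check: no.
Legal moves for White: Bb8, Bb6, Bc5, Bd4, Be3, Bf2, Bg1, Kb7, Kb6, Kb5, Ka5.
White has 11 legal moves and is not in check → neither.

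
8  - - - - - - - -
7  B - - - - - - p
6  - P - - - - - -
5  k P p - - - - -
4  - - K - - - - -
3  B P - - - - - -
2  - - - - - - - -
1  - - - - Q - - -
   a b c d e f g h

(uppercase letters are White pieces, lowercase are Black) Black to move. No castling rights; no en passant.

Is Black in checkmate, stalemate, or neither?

Black to move; black king on a5.
In check: yes, from the white queen on e1.
King squares — a4: attacked by Pb3; b4: attacked by Qe1; b5: attacked by Kc4; a6: attacked by Pb5; b6: attacked by Ba7.
Legal moves for Black: none.
In check with no legal moves → checkmate.

checkmate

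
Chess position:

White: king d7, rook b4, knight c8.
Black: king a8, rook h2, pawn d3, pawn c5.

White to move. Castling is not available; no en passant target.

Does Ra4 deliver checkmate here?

no

After Ra4: black king on a8; in check: yes, from the white rook on a4.
Black has 2 legal replies: Kb8, Kb7.
In check but a legal move exists → not checkmate.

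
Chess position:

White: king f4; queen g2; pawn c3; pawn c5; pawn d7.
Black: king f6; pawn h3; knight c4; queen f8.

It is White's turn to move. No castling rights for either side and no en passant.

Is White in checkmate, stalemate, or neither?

neither

White to move; white king on f4.
In check: no.
Legal moves for White include: Kg4, Ke4, Kg3, Kf3, Qg8, Qa8, Qg7+, Qb7, Qg6+, Qc6+, Qg5+, Qd5, Qg4, Qe4, Qxh3, Qg3, Qf3, Qh2, ... (list truncated; more exist).
White has legal moves and is not in check → neither.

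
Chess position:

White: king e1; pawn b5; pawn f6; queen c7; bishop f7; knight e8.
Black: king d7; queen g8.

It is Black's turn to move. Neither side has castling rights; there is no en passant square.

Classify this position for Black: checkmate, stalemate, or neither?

Black to move; black king on d7.
In check: yes, from the white queen on c7.
King squares — c6: attacked by Pb5; d6: attacked by Qc7; e6: attacked by Bf7; c7: attacked by Ne8; e7: attacked by Pf6; c8: attacked by Qc7; d8: attacked by Qc7; e8: attacked by Bf7.
Legal moves for Black: none.
In check with no legal moves → checkmate.

checkmate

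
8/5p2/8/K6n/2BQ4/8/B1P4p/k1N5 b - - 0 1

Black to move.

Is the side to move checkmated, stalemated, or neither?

checkmate

Black to move; black king on a1.
In check: yes, from the white queen on d4.
King squares — b1: attacked by Ba2; a2: attacked by Nc1; b2: attacked by Qd4.
Legal moves for Black: none.
In check with no legal moves → checkmate.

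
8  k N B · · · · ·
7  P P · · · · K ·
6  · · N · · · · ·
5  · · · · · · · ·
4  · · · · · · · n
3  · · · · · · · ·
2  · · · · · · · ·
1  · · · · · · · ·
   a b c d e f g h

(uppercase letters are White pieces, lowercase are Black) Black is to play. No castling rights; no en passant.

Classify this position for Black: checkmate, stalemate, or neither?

Black to move; black king on a8.
In check: yes, from the white pawn on b7.
King squares — a7: attacked by Nc6; b7: attacked by Bc8; b8: attacked by Nc6.
Legal moves for Black: none.
In check with no legal moves → checkmate.

checkmate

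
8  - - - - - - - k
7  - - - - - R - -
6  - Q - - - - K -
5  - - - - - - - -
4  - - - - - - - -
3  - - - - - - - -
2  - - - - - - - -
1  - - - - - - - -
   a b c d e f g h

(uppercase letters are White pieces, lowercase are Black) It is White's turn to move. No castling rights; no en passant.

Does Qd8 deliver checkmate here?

yes

After Qd8: black king on h8; in check: yes, from the white queen on d8.
King squares — g7: attacked by Kg6; h7: attacked by Kg6; g8: attacked by Qd8.
Black has no legal moves → checkmate.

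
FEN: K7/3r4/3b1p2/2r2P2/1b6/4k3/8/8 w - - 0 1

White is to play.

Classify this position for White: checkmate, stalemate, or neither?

stalemate

White to move; white king on a8.
In check: no.
King squares — a7: attacked by Rd7; b7: attacked by Rd7; b8: attacked by Bd6.
Legal moves for White: none.
Not in check and no legal moves → stalemate.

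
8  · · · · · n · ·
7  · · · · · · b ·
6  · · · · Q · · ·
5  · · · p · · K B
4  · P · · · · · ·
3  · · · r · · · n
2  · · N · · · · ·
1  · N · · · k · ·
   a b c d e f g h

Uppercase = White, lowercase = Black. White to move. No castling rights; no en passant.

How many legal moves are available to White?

White to move; king on g5.
In check: yes, from the black knight on h3.
Legal moves: Kf5, Kh4, Kg4, Qxh3+.
Count: 4.

4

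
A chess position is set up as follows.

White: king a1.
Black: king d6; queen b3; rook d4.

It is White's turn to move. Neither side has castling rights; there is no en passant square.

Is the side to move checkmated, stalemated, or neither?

White to move; white king on a1.
In check: no.
King squares — b1: attacked by Qb3; a2: attacked by Qb3; b2: attacked by Qb3.
Legal moves for White: none.
Not in check and no legal moves → stalemate.

stalemate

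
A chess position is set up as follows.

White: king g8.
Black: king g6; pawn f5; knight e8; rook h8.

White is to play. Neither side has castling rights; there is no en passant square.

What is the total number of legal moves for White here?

1

White to move; king on g8.
In check: yes, from the black rook on h8.
Legal moves: Kxh8.
Count: 1.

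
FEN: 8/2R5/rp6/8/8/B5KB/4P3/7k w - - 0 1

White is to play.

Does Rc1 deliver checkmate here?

yes

After Rc1: black king on h1; in check: yes, from the white rook on c1.
King squares — g1: attacked by Rc1; g2: attacked by Kg3; h2: attacked by Kg3.
Black has no legal moves → checkmate.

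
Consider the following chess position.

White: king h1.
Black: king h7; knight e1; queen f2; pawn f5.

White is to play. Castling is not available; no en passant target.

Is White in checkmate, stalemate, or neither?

White to move; white king on h1.
In check: no.
King squares — g1: attacked by Qf2; g2: attacked by Ne1; h2: attacked by Qf2.
Legal moves for White: none.
Not in check and no legal moves → stalemate.

stalemate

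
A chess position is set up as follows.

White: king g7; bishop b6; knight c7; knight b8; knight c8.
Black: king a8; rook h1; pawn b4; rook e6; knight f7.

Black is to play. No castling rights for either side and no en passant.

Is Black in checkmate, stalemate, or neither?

neither

Black to move; black king on a8.
In check: yes, from the white knight on c7.
Legal moves for Black: Kxb8, Kb7.
Black is in check but has 2 legal moves → neither.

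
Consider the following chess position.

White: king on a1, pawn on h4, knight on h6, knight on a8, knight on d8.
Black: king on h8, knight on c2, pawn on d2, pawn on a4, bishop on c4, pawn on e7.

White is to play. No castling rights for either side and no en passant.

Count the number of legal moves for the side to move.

White to move; king on a1.
In check: yes, from the black knight on c2.
Legal moves: Kb2, Kb1.
Count: 2.

2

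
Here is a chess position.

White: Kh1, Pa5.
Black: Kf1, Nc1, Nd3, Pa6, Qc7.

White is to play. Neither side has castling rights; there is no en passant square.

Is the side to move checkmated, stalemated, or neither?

stalemate

White to move; white king on h1.
In check: no.
King squares — g1: attacked by Kf1; g2: attacked by Kf1; h2: attacked by Qc7.
Legal moves for White: none.
Not in check and no legal moves → stalemate.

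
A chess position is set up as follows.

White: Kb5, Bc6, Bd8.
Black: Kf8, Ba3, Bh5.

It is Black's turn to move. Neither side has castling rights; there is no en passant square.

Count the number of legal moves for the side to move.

16

Black to move; king on f8.
In check: no.
Legal moves: Kg8, Kg7, Kf7, Be8, Bf7, Bg6, Bg4, Bf3, Be2+, Bd1, Be7, Bd6, Bc5, Bb4, Bb2, Bc1.
Count: 16.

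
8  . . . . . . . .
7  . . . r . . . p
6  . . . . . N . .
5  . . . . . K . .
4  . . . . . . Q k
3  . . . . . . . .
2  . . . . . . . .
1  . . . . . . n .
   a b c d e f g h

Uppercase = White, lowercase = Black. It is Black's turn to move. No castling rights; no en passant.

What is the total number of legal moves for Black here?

Black to move; king on h4.
In check: yes, from the white queen on g4.
Legal moves: none.
Count: 0.

0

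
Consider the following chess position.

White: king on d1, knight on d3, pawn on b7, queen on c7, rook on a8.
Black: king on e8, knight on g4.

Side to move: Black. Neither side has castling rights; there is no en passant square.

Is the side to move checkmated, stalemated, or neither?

Black to move; black king on e8.
In check: yes, from the white rook on a8.
King squares — d7: attacked by Qc7; e7: attacked by Qc7; f7: attacked by Qc7; d8: attacked by Qc7; f8: attacked by Ra8.
Legal moves for Black: none.
In check with no legal moves → checkmate.

checkmate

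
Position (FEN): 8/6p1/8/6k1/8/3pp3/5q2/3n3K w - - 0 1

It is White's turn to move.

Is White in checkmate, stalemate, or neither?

White to move; white king on h1.
In check: no.
King squares — g1: attacked by Qf2; g2: attacked by Qf2; h2: attacked by Qf2.
Legal moves for White: none.
Not in check and no legal moves → stalemate.

stalemate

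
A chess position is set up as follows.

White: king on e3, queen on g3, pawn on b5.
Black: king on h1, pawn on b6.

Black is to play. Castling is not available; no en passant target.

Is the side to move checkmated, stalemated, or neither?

Black to move; black king on h1.
In check: no.
King squares — g1: attacked by Qg3; g2: attacked by Qg3; h2: attacked by Qg3.
Legal moves for Black: none.
Not in check and no legal moves → stalemate.

stalemate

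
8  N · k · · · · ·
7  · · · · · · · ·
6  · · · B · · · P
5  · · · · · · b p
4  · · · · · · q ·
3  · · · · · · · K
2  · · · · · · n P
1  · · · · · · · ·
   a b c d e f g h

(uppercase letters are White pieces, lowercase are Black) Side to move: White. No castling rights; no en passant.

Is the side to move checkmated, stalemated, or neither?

checkmate

White to move; white king on h3.
In check: yes, from the black queen on g4.
King squares — g2: attacked by Qg4; h2: own pawn; g3: attacked by Qg4; g4: attacked by Ph5; h4: attacked by Ng2.
Legal moves for White: none.
In check with no legal moves → checkmate.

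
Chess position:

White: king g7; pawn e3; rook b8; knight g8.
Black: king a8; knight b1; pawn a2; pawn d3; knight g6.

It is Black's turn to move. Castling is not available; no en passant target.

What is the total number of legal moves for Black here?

Black to move; king on a8.
In check: yes, from the white rook on b8.
Legal moves: Kxb8, Ka7.
Count: 2.

2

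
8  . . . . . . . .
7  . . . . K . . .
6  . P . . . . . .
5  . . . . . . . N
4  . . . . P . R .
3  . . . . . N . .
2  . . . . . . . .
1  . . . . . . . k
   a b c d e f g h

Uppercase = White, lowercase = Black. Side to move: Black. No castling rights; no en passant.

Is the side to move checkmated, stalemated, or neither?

stalemate

Black to move; black king on h1.
In check: no.
King squares — g1: attacked by Nf3; g2: attacked by Rg4; h2: attacked by Nf3.
Legal moves for Black: none.
Not in check and no legal moves → stalemate.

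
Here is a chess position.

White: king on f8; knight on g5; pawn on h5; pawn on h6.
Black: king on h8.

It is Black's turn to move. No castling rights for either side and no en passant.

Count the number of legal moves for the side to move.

0

Black to move; king on h8.
In check: no.
Legal moves: none.
Count: 0.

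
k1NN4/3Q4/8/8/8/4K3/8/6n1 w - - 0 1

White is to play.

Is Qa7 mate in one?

yes

After Qa7: black king on a8; in check: yes, from the white queen on a7.
King squares — a7: attacked by Nc8; b7: attacked by Qa7; b8: attacked by Qa7.
Black has no legal moves → checkmate.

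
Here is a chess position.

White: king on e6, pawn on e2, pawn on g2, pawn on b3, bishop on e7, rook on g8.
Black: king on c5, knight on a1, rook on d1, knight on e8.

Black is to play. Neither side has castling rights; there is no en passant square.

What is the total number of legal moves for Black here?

6

Black to move; king on c5.
In check: yes, from the white bishop on e7.
Legal moves: Kc6, Kb6, Kb5, Kd4, Nd6, Rd6+.
Count: 6.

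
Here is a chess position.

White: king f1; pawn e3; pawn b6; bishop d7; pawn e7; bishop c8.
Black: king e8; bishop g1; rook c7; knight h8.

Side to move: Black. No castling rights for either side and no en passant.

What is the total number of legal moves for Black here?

Black to move; king on e8.
In check: yes, from the white bishop on d7.
Legal moves: Kf7, Kxe7, Rxd7.
Count: 3.

3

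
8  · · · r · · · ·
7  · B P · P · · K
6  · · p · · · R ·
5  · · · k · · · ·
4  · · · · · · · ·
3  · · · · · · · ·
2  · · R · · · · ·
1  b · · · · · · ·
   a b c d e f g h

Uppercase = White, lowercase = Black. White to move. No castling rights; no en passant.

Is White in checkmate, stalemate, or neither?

White to move; white king on h7.
In check: no.
Legal moves for White include: Kh6, Bc8, Ba8, Bxc6+, Ba6, Rg8, Rg7, Rh6, Rf6, Re6, Rd6+, Rgxc6, Rg5+, Rg4, Rg3, Rgg2, Rg1, Rcxc6, ... (list truncated; more exist).
White has legal moves and is not in check → neither.

neither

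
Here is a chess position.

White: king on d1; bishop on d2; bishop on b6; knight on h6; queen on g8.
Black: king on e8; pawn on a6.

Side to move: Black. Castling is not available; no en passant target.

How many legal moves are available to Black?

2

Black to move; king on e8.
In check: yes, from the white queen on g8.
Legal moves: Ke7, Kd7.
Count: 2.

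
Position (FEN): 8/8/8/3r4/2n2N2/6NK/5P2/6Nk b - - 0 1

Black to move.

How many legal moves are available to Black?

1

Black to move; king on h1.
In check: yes, from the white knight on g3.
Legal moves: Kxg1.
Count: 1.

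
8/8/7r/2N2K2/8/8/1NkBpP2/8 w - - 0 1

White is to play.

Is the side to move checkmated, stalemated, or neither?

White to move; white king on f5.
In check: no.
Legal moves for White include: Kg5, Ke5, Kg4, Kf4, Ke4, Nd7, Nb7, Ne6, Na6, Ne4, Nca4, Ncd3, Nb3, Bxh6, Bg5, Ba5, Bf4, Bb4, ... (list truncated; more exist).
White has legal moves and is not in check → neither.

neither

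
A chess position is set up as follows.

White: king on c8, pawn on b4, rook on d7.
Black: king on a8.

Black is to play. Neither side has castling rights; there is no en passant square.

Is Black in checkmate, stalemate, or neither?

Black to move; black king on a8.
In check: no.
King squares — a7: attacked by Rd7; b7: attacked by Rd7; b8: attacked by Kc8.
Legal moves for Black: none.
Not in check and no legal moves → stalemate.

stalemate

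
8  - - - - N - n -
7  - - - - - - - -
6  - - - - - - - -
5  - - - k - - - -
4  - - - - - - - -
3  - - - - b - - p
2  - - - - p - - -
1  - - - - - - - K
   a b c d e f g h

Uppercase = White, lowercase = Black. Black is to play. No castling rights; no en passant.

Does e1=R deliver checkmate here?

After e1=R: white king on h1; in check: yes, from the black rook on e1.
White has 1 legal reply: Kh2.
In check but a legal move exists → not checkmate.

no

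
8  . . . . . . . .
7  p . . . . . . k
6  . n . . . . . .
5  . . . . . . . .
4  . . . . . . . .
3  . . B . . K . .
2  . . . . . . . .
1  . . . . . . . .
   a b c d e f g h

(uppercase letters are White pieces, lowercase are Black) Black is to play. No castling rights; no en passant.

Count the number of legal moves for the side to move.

11

Black to move; king on h7.
In check: no.
Legal moves: Kg8, Kh6, Kg6, Nc8, Na8, Nd7, Nd5, Nc4, Na4, a6, a5.
Count: 11.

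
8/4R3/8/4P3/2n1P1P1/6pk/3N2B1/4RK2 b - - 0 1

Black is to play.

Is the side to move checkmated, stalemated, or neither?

Black to move; black king on h3.
In check: yes, from the white bishop on g2.
King squares — g2: attacked by Kf1; h2: available; g3: own pawn; g4: available; h4: available.
Legal moves for Black: Kh4, Kxg4, Kh2.
Black is in check but has 3 legal moves → neither.

neither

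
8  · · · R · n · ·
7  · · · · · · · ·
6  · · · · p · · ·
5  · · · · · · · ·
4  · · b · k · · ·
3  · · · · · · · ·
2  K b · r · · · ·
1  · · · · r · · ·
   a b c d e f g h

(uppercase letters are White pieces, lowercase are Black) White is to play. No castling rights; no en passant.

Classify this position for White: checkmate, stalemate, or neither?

White to move; white king on a2.
In check: yes, from the black bishop on c4.
King squares — a1: attacked by Re1; b1: attacked by Re1; b2: attacked by Rd2; a3: attacked by Bb2; b3: attacked by Bc4.
Legal moves for White: none.
In check with no legal moves → checkmate.

checkmate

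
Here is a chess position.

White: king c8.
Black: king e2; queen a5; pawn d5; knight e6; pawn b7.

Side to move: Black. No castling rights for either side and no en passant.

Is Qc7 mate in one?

yes

After Qc7: white king on c8; in check: yes, from the black queen on c7.
King squares — b7: attacked by Qc7; c7: attacked by Ne6; d7: attacked by Qc7; b8: attacked by Qc7; d8: attacked by Ne6.
White has no legal moves → checkmate.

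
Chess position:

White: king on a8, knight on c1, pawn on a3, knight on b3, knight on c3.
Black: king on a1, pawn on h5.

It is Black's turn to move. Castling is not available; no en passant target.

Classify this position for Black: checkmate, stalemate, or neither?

neither

Black to move; black king on a1.
In check: yes, from the white knight on b3.
Legal moves for Black: Kb2.
Black is in check but has 1 legal move → neither.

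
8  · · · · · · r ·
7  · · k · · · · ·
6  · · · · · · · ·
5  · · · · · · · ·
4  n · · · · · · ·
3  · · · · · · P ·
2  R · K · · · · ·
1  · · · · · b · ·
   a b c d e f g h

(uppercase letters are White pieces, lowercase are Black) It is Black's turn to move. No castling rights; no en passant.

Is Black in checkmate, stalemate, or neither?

neither

Black to move; black king on c7.
In check: no.
Legal moves for Black include: Rh8, Rf8, Re8, Rd8, Rc8, Rb8, Ra8, Rg7, Rg6, Rg5, Rg4, Rxg3, Kd8, Kc8, Kb8, Kd7, Kb7, Kd6, ... (list truncated; more exist).
Black has legal moves and is not in check → neither.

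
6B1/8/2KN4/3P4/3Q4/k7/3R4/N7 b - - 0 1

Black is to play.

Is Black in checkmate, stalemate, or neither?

stalemate

Black to move; black king on a3.
In check: no.
King squares — a2: attacked by Rd2; b2: attacked by Rd2; b3: attacked by Na1; a4: attacked by Qd4; b4: attacked by Qd4.
Legal moves for Black: none.
Not in check and no legal moves → stalemate.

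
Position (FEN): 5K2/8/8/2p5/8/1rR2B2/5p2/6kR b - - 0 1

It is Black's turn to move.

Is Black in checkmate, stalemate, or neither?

Black to move; black king on g1.
In check: yes, from the white rook on h1.
King squares — f1: attacked by Rh1; h1: attacked by Bf3; f2: own pawn; g2: attacked by Bf3; h2: attacked by Rh1.
Legal moves for Black: none.
In check with no legal moves → checkmate.

checkmate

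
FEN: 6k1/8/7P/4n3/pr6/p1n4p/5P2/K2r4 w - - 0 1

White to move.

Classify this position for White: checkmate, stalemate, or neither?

checkmate

White to move; white king on a1.
In check: yes, from the black rook on d1.
King squares — b1: attacked by Rd1; a2: attacked by Nc3; b2: attacked by Pa3.
Legal moves for White: none.
In check with no legal moves → checkmate.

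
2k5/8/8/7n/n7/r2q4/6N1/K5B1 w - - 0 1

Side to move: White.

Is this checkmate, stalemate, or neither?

checkmate

White to move; white king on a1.
In check: yes, from the black rook on a3.
King squares — b1: attacked by Qd3; a2: attacked by Ra3; b2: attacked by Na4.
Legal moves for White: none.
In check with no legal moves → checkmate.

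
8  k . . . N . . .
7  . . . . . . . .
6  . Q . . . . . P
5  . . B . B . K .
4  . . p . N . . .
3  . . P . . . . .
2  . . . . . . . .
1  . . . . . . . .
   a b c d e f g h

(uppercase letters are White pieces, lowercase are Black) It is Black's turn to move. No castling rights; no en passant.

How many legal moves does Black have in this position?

0

Black to move; king on a8.
In check: no.
Legal moves: none.
Count: 0.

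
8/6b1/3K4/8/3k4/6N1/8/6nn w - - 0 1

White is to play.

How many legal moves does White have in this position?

White to move; king on d6.
In check: no.
Legal moves: Ke7, Kd7, Kc7, Ke6, Kc6, Nh5, Nf5+, Ne4, Ne2+, Nxh1, Nf1.
Count: 11.

11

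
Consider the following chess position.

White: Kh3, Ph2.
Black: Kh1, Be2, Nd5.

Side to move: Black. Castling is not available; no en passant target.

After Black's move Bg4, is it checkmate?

no

After Bg4: white king on h3; in check: yes, from the black bishop on g4.
White has 3 legal replies: Kh4, Kxg4, Kg3.
In check but a legal move exists → not checkmate.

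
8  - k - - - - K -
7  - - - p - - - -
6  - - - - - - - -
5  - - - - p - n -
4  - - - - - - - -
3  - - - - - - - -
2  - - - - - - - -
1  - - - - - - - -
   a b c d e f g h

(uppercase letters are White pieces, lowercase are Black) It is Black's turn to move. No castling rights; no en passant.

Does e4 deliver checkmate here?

no

After e4: white king on g8; in check: no.
White is not in check, so this cannot be checkmate.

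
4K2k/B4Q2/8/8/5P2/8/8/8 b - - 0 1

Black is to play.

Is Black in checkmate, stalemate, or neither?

stalemate

Black to move; black king on h8.
In check: no.
King squares — g7: attacked by Qf7; h7: attacked by Qf7; g8: attacked by Qf7.
Legal moves for Black: none.
Not in check and no legal moves → stalemate.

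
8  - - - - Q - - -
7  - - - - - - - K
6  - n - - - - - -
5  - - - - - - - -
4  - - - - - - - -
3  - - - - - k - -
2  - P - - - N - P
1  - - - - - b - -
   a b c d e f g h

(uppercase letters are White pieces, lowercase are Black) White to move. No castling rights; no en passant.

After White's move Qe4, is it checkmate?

no

After Qe4: black king on f3; in check: yes, from the white queen on e4.
Black has 1 legal reply: Kxf2.
In check but a legal move exists → not checkmate.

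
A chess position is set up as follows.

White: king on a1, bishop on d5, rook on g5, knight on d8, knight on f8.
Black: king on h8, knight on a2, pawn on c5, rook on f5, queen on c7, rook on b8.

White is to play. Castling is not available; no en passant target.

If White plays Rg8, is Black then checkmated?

After Rg8: black king on h8; in check: yes, from the white rook on g8.
King squares — g7: attacked by Rg8; h7: attacked by Nf8; g8: attacked by Bd5.
Black has no legal moves → checkmate.

yes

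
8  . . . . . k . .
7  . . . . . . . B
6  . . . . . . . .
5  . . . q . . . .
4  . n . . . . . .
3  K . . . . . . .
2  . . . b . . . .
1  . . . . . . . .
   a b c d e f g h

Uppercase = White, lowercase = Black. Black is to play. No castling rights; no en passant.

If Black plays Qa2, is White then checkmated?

After Qa2: white king on a3; in check: yes, from the black queen on a2.
King squares — a2: attacked by Nb4; b2: attacked by Qa2; b3: attacked by Qa2; a4: attacked by Qa2; b4: attacked by Bd2.
White has no legal moves → checkmate.

yes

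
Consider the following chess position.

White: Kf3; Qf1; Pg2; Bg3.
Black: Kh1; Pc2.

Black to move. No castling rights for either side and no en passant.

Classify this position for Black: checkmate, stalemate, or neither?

Black to move; black king on h1.
In check: yes, from the white queen on f1.
King squares — g1: attacked by Qf1; g2: attacked by Qf1; h2: attacked by Bg3.
Legal moves for Black: none.
In check with no legal moves → checkmate.

checkmate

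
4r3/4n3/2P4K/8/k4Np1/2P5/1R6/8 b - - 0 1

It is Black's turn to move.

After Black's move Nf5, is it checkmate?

no

After Nf5: white king on h6; in check: yes, from the black knight on f5.
White has 4 legal replies: Kh7, Kg6, Kh5, Kg5.
In check but a legal move exists → not checkmate.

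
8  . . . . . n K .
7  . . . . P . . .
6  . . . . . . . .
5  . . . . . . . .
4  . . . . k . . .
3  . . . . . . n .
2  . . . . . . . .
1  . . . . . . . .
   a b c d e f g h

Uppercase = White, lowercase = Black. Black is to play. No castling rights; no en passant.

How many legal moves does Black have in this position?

17

Black to move; king on e4.
In check: no.
Legal moves: Nh7, Nd7, Ng6, Ne6, Kf5, Ke5, Kd5, Kf4, Kd4, Kf3, Ke3, Kd3, Nh5, Nf5, Ne2, Nh1, Nf1.
Count: 17.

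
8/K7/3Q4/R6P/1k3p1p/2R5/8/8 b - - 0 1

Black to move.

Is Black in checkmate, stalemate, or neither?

neither

Black to move; black king on b4.
In check: yes, from the white queen on d6.
King squares — a3: attacked by Rc3; b3: attacked by Rc3; c3: available; a4: attacked by Ra5; c4: attacked by Rc3; a5: available; b5: attacked by Ra5; c5: attacked by Rc3.
Legal moves for Black: Kxa5, Kxc3.
Black is in check but has 2 legal moves → neither.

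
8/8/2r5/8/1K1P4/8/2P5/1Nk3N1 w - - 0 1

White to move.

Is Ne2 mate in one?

no

After Ne2: black king on c1; in check: yes, from the white knight on e2.
Black has 4 legal replies: Kxc2, Kb2, Kd1, Kxb1.
In check but a legal move exists → not checkmate.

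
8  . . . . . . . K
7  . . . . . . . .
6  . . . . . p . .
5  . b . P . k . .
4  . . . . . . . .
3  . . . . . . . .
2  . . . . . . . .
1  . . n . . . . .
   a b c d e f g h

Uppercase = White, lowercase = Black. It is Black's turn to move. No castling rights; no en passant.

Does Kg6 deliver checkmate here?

no

After Kg6: white king on h8; in check: no.
White is not in check, so this cannot be checkmate.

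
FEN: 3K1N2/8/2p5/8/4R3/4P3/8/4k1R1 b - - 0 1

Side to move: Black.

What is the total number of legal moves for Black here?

Black to move; king on e1.
In check: yes, from the white rook on g1.
Legal moves: Kf2, Ke2, Kd2.
Count: 3.

3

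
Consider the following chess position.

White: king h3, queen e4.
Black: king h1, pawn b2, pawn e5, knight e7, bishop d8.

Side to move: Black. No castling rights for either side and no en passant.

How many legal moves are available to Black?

Black to move; king on h1.
In check: yes, from the white queen on e4.
Legal moves: Kg1.
Count: 1.

1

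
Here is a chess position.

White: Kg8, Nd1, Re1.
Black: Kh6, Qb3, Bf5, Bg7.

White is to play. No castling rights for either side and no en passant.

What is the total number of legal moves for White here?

1

White to move; king on g8.
In check: yes, from the black queen on b3.
Legal moves: Re6+.
Count: 1.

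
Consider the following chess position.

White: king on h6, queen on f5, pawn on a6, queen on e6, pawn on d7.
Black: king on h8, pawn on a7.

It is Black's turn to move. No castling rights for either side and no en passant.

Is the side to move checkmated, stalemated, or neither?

Black to move; black king on h8.
In check: no.
King squares — g7: attacked by Kh6; h7: attacked by Qf5; g8: attacked by Qe6.
Legal moves for Black: none.
Not in check and no legal moves → stalemate.

stalemate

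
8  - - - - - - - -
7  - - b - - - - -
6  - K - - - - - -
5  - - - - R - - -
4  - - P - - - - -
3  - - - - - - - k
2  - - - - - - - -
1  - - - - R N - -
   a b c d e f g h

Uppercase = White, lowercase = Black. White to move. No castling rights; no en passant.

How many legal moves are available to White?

7

White to move; king on b6.
In check: yes, from the black bishop on c7.
Legal moves: Kxc7, Kb7, Ka7, Kc6, Ka6, Kc5, Kb5.
Count: 7.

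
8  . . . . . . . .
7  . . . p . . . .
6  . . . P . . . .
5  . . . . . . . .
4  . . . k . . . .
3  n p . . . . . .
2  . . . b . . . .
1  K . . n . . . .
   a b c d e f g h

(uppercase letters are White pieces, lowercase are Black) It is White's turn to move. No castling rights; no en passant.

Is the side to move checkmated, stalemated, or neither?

White to move; white king on a1.
In check: no.
King squares — b1: attacked by Na3; a2: attacked by Pb3; b2: attacked by Nd1.
Legal moves for White: none.
Not in check and no legal moves → stalemate.

stalemate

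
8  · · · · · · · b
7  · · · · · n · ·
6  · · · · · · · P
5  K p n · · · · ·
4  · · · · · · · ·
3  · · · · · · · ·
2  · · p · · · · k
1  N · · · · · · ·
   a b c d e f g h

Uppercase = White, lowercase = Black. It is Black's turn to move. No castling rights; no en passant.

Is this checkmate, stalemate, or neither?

Black to move; black king on h2.
In check: no.
Legal moves for Black include: Bg7, Bf6, Be5, Bd4, Bc3+, Bb2, Bxa1, Nd8, Nxh6, Nd6, Ng5, Ne5, Nd7, Nb7+, Ne6, Na6, Ne4, Na4, ... (list truncated; more exist).
Black has legal moves and is not in check → neither.

neither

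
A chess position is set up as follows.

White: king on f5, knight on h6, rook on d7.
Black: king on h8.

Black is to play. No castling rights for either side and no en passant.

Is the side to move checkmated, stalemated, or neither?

Black to move; black king on h8.
In check: no.
King squares — g7: attacked by Rd7; h7: attacked by Rd7; g8: attacked by Nh6.
Legal moves for Black: none.
Not in check and no legal moves → stalemate.

stalemate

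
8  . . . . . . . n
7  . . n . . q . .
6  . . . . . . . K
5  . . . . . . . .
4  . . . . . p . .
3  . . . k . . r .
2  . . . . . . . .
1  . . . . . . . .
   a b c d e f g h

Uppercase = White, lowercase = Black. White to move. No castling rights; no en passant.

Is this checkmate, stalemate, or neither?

White to move; white king on h6.
In check: no.
King squares — g5: attacked by Rg3; h5: attacked by Qf7; g6: attacked by Rg3; g7: attacked by Rg3; h7: attacked by Qf7.
Legal moves for White: none.
Not in check and no legal moves → stalemate.

stalemate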